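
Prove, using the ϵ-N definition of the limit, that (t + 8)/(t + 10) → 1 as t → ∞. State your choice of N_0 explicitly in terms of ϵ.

N_0 = 2/ϵ

Let ϵ > 0 be given. We seek N_0 > 0 such that t > N_0 implies |(t + 8)/(t + 10) − 1| < ϵ.
(t + 8)/(t + 10) − 1 = ((t + 8) − (t + 10)) / ((t + 10)) = -2/((t + 10)).
For t > 0 we have t + 10 > t, so |(t + 8)/(t + 10) − 1| = 2/((t + 10)) < 2/(t) = 2/t.
Thus |(t + 8)/(t + 10) − 1| < ϵ whenever t > 2/ϵ.
Take N_0 = 2/ϵ. If t > N_0 then |(t + 8)/(t + 10) − 1| < 2/t < ϵ.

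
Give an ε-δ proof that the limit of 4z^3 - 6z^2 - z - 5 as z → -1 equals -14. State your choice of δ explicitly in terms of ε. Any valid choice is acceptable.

Let ε > 0 be given. We want δ > 0 such that 0 < |z + 1| < δ implies |(4z^3 - 6z^2 - z - 5) + 14| < ε.
(4z^3 - 6z^2 - z - 5) + 14 = 4z^3 - 6z^2 - z + 9 = (z + 1)(4z^2 - 10z + 9).
So |(4z^3 - 6z^2 - z - 5) + 14| = |z + 1|·|4z^2 - 10z + 9|.
Assume first that |z + 1| < 1, so |z| < 2. Then |4z^2 - 10z + 9| ≤ 4·2^2 + 10·2 + 9 = 45.
Hence |(4z^3 - 6z^2 - z - 5) + 14| ≤ 45|z + 1| < ε provided |z + 1| < ε/45.
Take δ = min(1, ε/45). Then 0 < |z + 1| < δ gives both |z + 1| < 1 and |z + 1| < ε/45, so |(4z^3 - 6z^2 - z - 5) + 14| < ε.

δ = min(1, ε/45)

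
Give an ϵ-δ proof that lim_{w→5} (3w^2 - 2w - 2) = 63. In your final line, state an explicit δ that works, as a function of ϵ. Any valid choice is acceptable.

Let ϵ > 0 be given. We want δ > 0 such that 0 < |w − 5| < δ implies |(3w^2 - 2w - 2) − 63| < ϵ.
(3w^2 - 2w - 2) − 63 = 3w^2 - 2w - 65 = (w − 5)(3w + 13).
So |(3w^2 - 2w - 2) − 63| = |w − 5|·|3w + 13|.
Require δ ≤ 1. Then |w − 5| < 1 gives |w| < 6, and by the triangle inequality |3w + 13| ≤ 3·6 + 13 = 31.
Hence |(3w^2 - 2w - 2) − 63| ≤ 31|w − 5| < ϵ provided |w − 5| < ϵ/31.
Take δ = min(1, ϵ/31). Then 0 < |w − 5| < δ gives both |w − 5| < 1 and |w − 5| < ϵ/31, so |(3w^2 - 2w - 2) − 63| < ϵ.

δ = min(1, ϵ/31)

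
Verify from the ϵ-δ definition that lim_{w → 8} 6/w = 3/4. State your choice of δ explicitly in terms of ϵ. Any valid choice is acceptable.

δ = min(4, (16/3)ϵ)

Let ϵ > 0 be given. We seek δ > 0 such that 0 < |w − 8| < δ implies |6/w − (3/4)| < ϵ.
|6/w − (3/4)| = 6·|8 − w|/(8·|w|) = 6|w − 8|/(8|w|).
Restrict δ ≤ 4. Then |w − 8| < 4 gives |w| > 4, so 8|w| > 32.
Then |6/w − (3/4)| < 6|w − 8|/32, which is < ϵ when |w − 8| < (16/3)ϵ.
Take δ = min(4, (16/3)ϵ). Then 0 < |w − 8| < δ gives both |w − 8| < 4 and |w − 8| < (16/3)ϵ, so |6/w − (3/4)| < ϵ.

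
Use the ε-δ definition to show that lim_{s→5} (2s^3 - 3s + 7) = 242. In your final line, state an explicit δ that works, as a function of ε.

Fix ε > 0. We want δ > 0 such that 0 < |s − 5| < δ implies |(2s^3 - 3s + 7) − 242| < ε.
(2s^3 - 3s + 7) − 242 = 2s^3 - 3s - 235 = (s − 5)(2s^2 + 10s + 47).
So |(2s^3 - 3s + 7) − 242| = |s − 5|·|2s^2 + 10s + 47|.
Require δ ≤ 2. Then |s − 5| < 2 gives |s| < 7, and by the triangle inequality |2s^2 + 10s + 47| ≤ 2·7^2 + 10·7 + 47 = 215.
Hence |(2s^3 - 3s + 7) − 242| ≤ 215|s − 5| < ε provided |s − 5| < ε/215.
Take δ = min(2, ε/215). Then 0 < |s − 5| < δ gives both |s − 5| < 2 and |s − 5| < ε/215, so |(2s^3 - 3s + 7) − 242| < ε.

δ = min(2, ε/215)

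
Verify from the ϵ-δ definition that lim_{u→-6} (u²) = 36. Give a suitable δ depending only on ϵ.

Suppose ϵ > 0. We seek δ > 0 with 0 < |u + 6| < δ ⇒ |u² − 36| < ϵ.
Factor: u² − 36 = (u + 6)(u - 6), so |u² − 36| = |u + 6|·|u - 6|.
Impose δ ≤ 1 so that |u| < 7; then |u - 6| ≤ 13.
Hence |u² − 36| ≤ 13|u + 6|, which is < ϵ once |u + 6| < ϵ/13.
Take δ = min(1, ϵ/13). If 0 < |u + 6| < δ then both bounds hold and |u² − 36| ≤ 13|u + 6| < 13·(ϵ/13) = ϵ.

δ = min(1, ϵ/13)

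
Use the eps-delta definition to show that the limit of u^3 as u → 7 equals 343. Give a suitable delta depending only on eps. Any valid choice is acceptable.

Suppose eps > 0. We seek delta > 0 with 0 < |u − 7| < delta ⇒ |u^3 − 343| < eps.
Factor: u^3 − 343 = (u − 7)(u^2 + 7u + 49), so |u^3 − 343| = |u − 7|·|u^2 + 7u + 49|.
Restrict delta ≤ 2. Then |u − 7| < 2 gives |u| < 9, so by the triangle inequality |u^2 + 7u + 49| ≤ 9^2 + 7·9 + 49 = 193.
Hence |u^3 − 343| ≤ 193|u − 7|, which is < eps once |u − 7| < eps/193.
Take delta = min(2, eps/193). If 0 < |u − 7| < delta then both bounds hold and |u^3 − 343| ≤ 193|u − 7| < 193·(eps/193) = eps.

delta = min(2, eps/193)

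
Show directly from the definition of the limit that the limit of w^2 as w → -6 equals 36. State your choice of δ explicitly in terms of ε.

Let ε > 0. We seek δ > 0 with 0 < |w + 6| < δ ⇒ |w^2 − 36| < ε.
Factor: w^2 − 36 = (w + 6)(w - 6), so |w^2 − 36| = |w + 6|·|w - 6|.
Restrict δ ≤ 2. Then |w + 6| < 2 gives |w| < 8, so by the triangle inequality |w - 6| ≤ 8 + 6 = 14.
Hence |w^2 − 36| ≤ 14|w + 6|, which is < ε once |w + 6| < ε/14.
Take δ = min(2, ε/14). If 0 < |w + 6| < δ then both bounds hold and |w^2 − 36| ≤ 14|w + 6| < 14·(ε/14) = ε.

δ = min(2, ε/14)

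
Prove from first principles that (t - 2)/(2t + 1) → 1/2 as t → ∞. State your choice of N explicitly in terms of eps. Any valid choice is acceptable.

Let eps > 0. We seek N > 0 such that t > N implies |(t - 2)/(2t + 1) − (1/2)| < eps.
(t - 2)/(2t + 1) − (1/2) = (2(t - 2) − (2t + 1)) / (2(2t + 1)) = -5/(2(2t + 1)).
For t > 0 we have 2t + 1 > 2t, so |(t - 2)/(2t + 1) − (1/2)| = 5/(2(2t + 1)) < 5/(2·2t) = (5/4)/t.
Thus |(t - 2)/(2t + 1) − (1/2)| < eps whenever t > (5/4)/eps.
Take N = (5/4)/eps. If t > N then |(t - 2)/(2t + 1) − (1/2)| < (5/4)/t < eps.

N = (5/4)/eps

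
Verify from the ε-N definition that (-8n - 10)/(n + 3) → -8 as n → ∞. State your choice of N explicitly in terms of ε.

N = 14/ε

Fix ε > 0. For n ≥ 1, |(-8n - 10)/(n + 3) + 8| = |14|/((n + 3)) = 14/((n + 3)).
Since n + 3 ≥ n for n ≥ 1, this is ≤ 14/(n) = 14/n.
So |(-8n - 10)/(n + 3) + 8| < ε whenever n > 14/ε.
Take N = 14/ε. If n > N then |(-8n - 10)/(n + 3) + 8| ≤ 14/n < ε.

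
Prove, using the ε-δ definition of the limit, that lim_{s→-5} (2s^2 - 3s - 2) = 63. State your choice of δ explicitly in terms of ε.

Fix ε > 0. We want δ > 0 such that 0 < |s + 5| < δ implies |(2s^2 - 3s - 2) − 63| < ε.
(2s^2 - 3s - 2) − 63 = 2s^2 - 3s - 65 = (s + 5)(2s - 13).
So |(2s^2 - 3s - 2) − 63| = |s + 5|·|2s - 13|.
Require δ ≤ 1. Then |s + 5| < 1 gives |s| < 6, and by the triangle inequality |2s - 13| ≤ 2·6 + 13 = 25.
Hence |(2s^2 - 3s - 2) − 63| ≤ 25|s + 5| < ε provided |s + 5| < ε/25.
Take δ = min(1, ε/25). Then 0 < |s + 5| < δ gives both |s + 5| < 1 and |s + 5| < ε/25, so |(2s^2 - 3s - 2) − 63| < ε.

δ = min(1, ε/25)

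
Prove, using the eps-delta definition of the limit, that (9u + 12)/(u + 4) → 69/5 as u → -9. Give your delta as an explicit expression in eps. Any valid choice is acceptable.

delta = min(5/2, (25/48)eps)

Let eps > 0 be given. We want delta > 0 with 0 < |u + 9| < delta ⇒ |(9u + 12)/(u + 4) − (69/5)| < eps.
Combining over a common denominator, (9u + 12)/(u + 4) − (69/5) = [(9u + 12)·(-5) − (-69)·(u + 4)] / [(-5)·(u + 4)] = 24(u + 9) / ((-5)(u + 4)).
So |(9u + 12)/(u + 4) − (69/5)| = 24|u + 9| / (5·|u + 4|).
Restrict delta ≤ 5/2. Then |u + 9| < 5/2 gives |u + 4| = |(u + 9) + (-5)| ≥ 5 − 5/2 = 5/2.
Hence |(9u + 12)/(u + 4) − (69/5)| < 24|u + 9|/(5·(5/2)) = (48/25)|u + 9|, which is < eps once |u + 9| < (25/48)eps.
Take delta = min(5/2, (25/48)eps). Then 0 < |u + 9| < delta forces both bounds, so |(9u + 12)/(u + 4) − (69/5)| < eps.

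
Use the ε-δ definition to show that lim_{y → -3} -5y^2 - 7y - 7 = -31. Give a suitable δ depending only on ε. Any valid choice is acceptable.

δ = min(1, ε/28)

Suppose ε > 0. We want δ > 0 such that 0 < |y + 3| < δ implies |(-5y^2 - 7y - 7) + 31| < ε.
(-5y^2 - 7y - 7) + 31 = -5y^2 - 7y + 24 = (y + 3)(-5y + 8).
So |(-5y^2 - 7y - 7) + 31| = |y + 3|·|-5y + 8|.
Assume first that |y + 3| < 1, so |y| < 4. Then |-5y + 8| ≤ 5·4 + 8 = 28.
Hence |(-5y^2 - 7y - 7) + 31| ≤ 28|y + 3| < ε provided |y + 3| < ε/28.
Take δ = min(1, ε/28). Then 0 < |y + 3| < δ gives both |y + 3| < 1 and |y + 3| < ε/28, so |(-5y^2 - 7y - 7) + 31| < ε.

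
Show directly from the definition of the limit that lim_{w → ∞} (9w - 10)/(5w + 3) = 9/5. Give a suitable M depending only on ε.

Let ε > 0 be given. We seek M > 0 such that w > M implies |(9w - 10)/(5w + 3) − (9/5)| < ε.
(9w - 10)/(5w + 3) − (9/5) = (5(9w - 10) − 9(5w + 3)) / (5(5w + 3)) = -77/(5(5w + 3)).
For w > 0 we have 5w + 3 > 5w, so |(9w - 10)/(5w + 3) − (9/5)| = 77/(5(5w + 3)) < 77/(5·5w) = (77/25)/w.
Thus |(9w - 10)/(5w + 3) − (9/5)| < ε whenever w > (77/25)/ε.
Take M = (77/25)/ε. If w > M then |(9w - 10)/(5w + 3) − (9/5)| < (77/25)/w < ε.

M = (77/25)/ε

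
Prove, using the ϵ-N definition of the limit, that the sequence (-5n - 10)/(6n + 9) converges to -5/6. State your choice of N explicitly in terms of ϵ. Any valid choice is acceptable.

Suppose ϵ > 0. For n ≥ 1, |(-5n - 10)/(6n + 9) + 5/6| = |-15|/(6(6n + 9)) = 15/(6(6n + 9)).
Since 6n + 9 ≥ 6n for n ≥ 1, this is ≤ 15/(6·6n) = (5/12)/n.
So |(-5n - 10)/(6n + 9) + 5/6| < ϵ whenever n > (5/12)/ϵ.
Take N = (5/12)/ϵ. If n > N then |(-5n - 10)/(6n + 9) + 5/6| ≤ (5/12)/n < ϵ.

N = (5/12)/ϵ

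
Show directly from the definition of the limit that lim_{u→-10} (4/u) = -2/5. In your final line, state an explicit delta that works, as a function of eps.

delta = min(5, (25/2)eps)

Suppose eps > 0. We seek delta > 0 such that 0 < |u + 10| < delta implies |4/u + 2/5| < eps.
|4/u + 2/5| = 4·|-10 − u|/(10·|u|) = 4|u + 10|/(10|u|).
Require delta ≤ 5 so that |u| > 10 − 5 = 5, hence 10|u| > 50.
Then |4/u + 2/5| < 4|u + 10|/50, which is < eps when |u + 10| < (25/2)eps.
Take delta = min(5, (25/2)eps). Then 0 < |u + 10| < delta gives both |u + 10| < 5 and |u + 10| < (25/2)eps, so |4/u + 2/5| < eps.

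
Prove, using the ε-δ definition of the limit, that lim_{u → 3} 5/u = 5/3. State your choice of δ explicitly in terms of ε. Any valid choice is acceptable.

δ = min(3/2, (9/10)ε)

Fix ε > 0. We seek δ > 0 such that 0 < |u − 3| < δ implies |5/u − (5/3)| < ε.
|5/u − (5/3)| = 5·|3 − u|/(3·|u|) = 5|u − 3|/(3|u|).
Require δ ≤ 3/2 so that |u| > 3 − 3/2 = 3/2, hence 3|u| > 9/2.
Then |5/u − (5/3)| < 5|u − 3|/(9/2), which is < ε when |u − 3| < (9/10)ε.
Take δ = min(3/2, (9/10)ε). Then 0 < |u − 3| < δ gives both |u − 3| < 3/2 and |u − 3| < (9/10)ε, so |5/u − (5/3)| < ε.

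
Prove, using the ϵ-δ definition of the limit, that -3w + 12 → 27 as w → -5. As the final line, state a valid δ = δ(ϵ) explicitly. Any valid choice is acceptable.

Suppose ϵ > 0. We need δ > 0 so that 0 < |w + 5| < δ implies |(-3w + 12) − 27| < ϵ.
Since (-3w + 12) − 27 = -3(w + 5), we have |(-3w + 12) − 27| = 3|w + 5|.
Thus it suffices that |w + 5| < ϵ/3.
Choosing δ = ϵ/3 gives |(-3w + 12) − 27| = 3|w + 5| < ϵ whenever |w + 5| < δ.

δ = ϵ/3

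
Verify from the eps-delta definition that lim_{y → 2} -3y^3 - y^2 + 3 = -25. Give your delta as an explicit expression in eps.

Fix eps > 0. We want delta > 0 such that 0 < |y − 2| < delta implies |(-3y^3 - y^2 + 3) + 25| < eps.
(-3y^3 - y^2 + 3) + 25 = -3y^3 - y^2 + 28 = (y − 2)(-3y^2 - 7y - 14).
So |(-3y^3 - y^2 + 3) + 25| = |y − 2|·|-3y^2 - 7y - 14|.
Require delta ≤ 1. Then |y − 2| < 1 gives |y| < 3, and by the triangle inequality |-3y^2 - 7y - 14| ≤ 3·3^2 + 7·3 + 14 = 62.
Hence |(-3y^3 - y^2 + 3) + 25| ≤ 62|y − 2| < eps provided |y − 2| < eps/62.
Take delta = min(1, eps/62). Then 0 < |y − 2| < delta gives both |y − 2| < 1 and |y − 2| < eps/62, so |(-3y^3 - y^2 + 3) + 25| < eps.

delta = min(1, eps/62)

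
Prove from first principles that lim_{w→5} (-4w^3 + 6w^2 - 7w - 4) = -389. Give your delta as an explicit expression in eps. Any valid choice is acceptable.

Fix eps > 0. We want delta > 0 such that 0 < |w − 5| < delta implies |(-4w^3 + 6w^2 - 7w - 4) + 389| < eps.
(-4w^3 + 6w^2 - 7w - 4) + 389 = -4w^3 + 6w^2 - 7w + 385 = (w − 5)(-4w^2 - 14w - 77).
So |(-4w^3 + 6w^2 - 7w - 4) + 389| = |w − 5|·|-4w^2 - 14w - 77|.
Require delta ≤ 1. Then |w − 5| < 1 gives |w| < 6, and by the triangle inequality |-4w^2 - 14w - 77| ≤ 4·6^2 + 14·6 + 77 = 305.
Hence |(-4w^3 + 6w^2 - 7w - 4) + 389| ≤ 305|w − 5| < eps provided |w − 5| < eps/305.
Choosing delta = min(1, eps/305) ensures both conditions, hence |(-4w^3 + 6w^2 - 7w - 4) + 389| < eps.

delta = min(1, eps/305)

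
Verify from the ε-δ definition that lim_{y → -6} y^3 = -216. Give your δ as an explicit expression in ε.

Fix ε > 0. We seek δ > 0 with 0 < |y + 6| < δ ⇒ |y^3 + 216| < ε.
Factor: y^3 + 216 = (y + 6)(y^2 - 6y + 36), so |y^3 + 216| = |y + 6|·|y^2 - 6y + 36|.
Impose δ ≤ 2 so that |y| < 8; then |y^2 - 6y + 36| ≤ 148.
Hence |y^3 + 216| ≤ 148|y + 6|, which is < ε once |y + 6| < ε/148.
Take δ = min(2, ε/148). If 0 < |y + 6| < δ then both bounds hold and |y^3 + 216| ≤ 148|y + 6| < 148·(ε/148) = ε.

δ = min(2, ε/148)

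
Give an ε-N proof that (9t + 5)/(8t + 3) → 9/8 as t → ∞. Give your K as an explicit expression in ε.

Fix ε > 0. We seek K > 0 such that t > K implies |(9t + 5)/(8t + 3) − (9/8)| < ε.
(9t + 5)/(8t + 3) − (9/8) = (8(9t + 5) − 9(8t + 3)) / (8(8t + 3)) = 13/(8(8t + 3)).
For t > 0 we have 8t + 3 > 8t, so |(9t + 5)/(8t + 3) − (9/8)| = 13/(8(8t + 3)) < 13/(8·8t) = (13/64)/t.
Thus |(9t + 5)/(8t + 3) − (9/8)| < ε whenever t > (13/64)/ε.
Take K = (13/64)/ε. If t > K then |(9t + 5)/(8t + 3) − (9/8)| < (13/64)/t < ε.

K = (13/64)/ε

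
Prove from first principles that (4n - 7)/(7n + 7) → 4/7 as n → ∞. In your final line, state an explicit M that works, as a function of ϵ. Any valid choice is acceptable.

M = (11/7)/ϵ

Suppose ϵ > 0. For n ≥ 1, |(4n - 7)/(7n + 7) − (4/7)| = |-77|/(7(7n + 7)) = 77/(7(7n + 7)).
Since 7n + 7 ≥ 7n for n ≥ 1, this is ≤ 77/(7·7n) = (11/7)/n.
So |(4n - 7)/(7n + 7) − (4/7)| < ϵ whenever n > (11/7)/ϵ.
Take M = (11/7)/ϵ. If n > M then |(4n - 7)/(7n + 7) − (4/7)| ≤ (11/7)/n < ϵ.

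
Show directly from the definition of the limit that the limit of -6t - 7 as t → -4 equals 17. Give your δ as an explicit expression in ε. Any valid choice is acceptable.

δ = ε/6

Let ε > 0. We need δ > 0 so that 0 < |t + 4| < δ implies |(-6t - 7) − 17| < ε.
Since (-6t - 7) − 17 = -6(t + 4), we have |(-6t - 7) − 17| = 6|t + 4|.
So 6|t + 4| < ε exactly when |t + 4| < ε/6.
Take δ = ε/6. If 0 < |t + 4| < δ then |(-6t - 7) − 17| = 6|t + 4| < 6·(ε/6) = ε.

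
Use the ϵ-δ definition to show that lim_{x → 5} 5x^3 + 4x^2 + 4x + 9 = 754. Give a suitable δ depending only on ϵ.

Let ϵ > 0 be given. We want δ > 0 such that 0 < |x − 5| < δ implies |(5x^3 + 4x^2 + 4x + 9) − 754| < ϵ.
(5x^3 + 4x^2 + 4x + 9) − 754 = 5x^3 + 4x^2 + 4x - 745 = (x − 5)(5x^2 + 29x + 149).
So |(5x^3 + 4x^2 + 4x + 9) − 754| = |x − 5|·|5x^2 + 29x + 149|.
Assume first that |x − 5| < 1, so |x| < 6. Then |5x^2 + 29x + 149| ≤ 5·6^2 + 29·6 + 149 = 503.
Hence |(5x^3 + 4x^2 + 4x + 9) − 754| ≤ 503|x − 5| < ϵ provided |x − 5| < ϵ/503.
Choosing δ = min(1, ϵ/503) ensures both conditions, hence |(5x^3 + 4x^2 + 4x + 9) − 754| < ϵ.

δ = min(1, ϵ/503)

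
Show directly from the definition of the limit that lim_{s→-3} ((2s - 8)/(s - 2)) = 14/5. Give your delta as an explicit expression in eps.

delta = min(5/2, (25/8)eps)

Fix eps > 0. We want delta > 0 with 0 < |s + 3| < delta ⇒ |(2s - 8)/(s - 2) − (14/5)| < eps.
Combining over a common denominator, (2s - 8)/(s - 2) − (14/5) = [(2s - 8)·(-5) − (-14)·(s - 2)] / [(-5)·(s - 2)] = 4(s + 3) / ((-5)(s - 2)).
So |(2s - 8)/(s - 2) − (14/5)| = 4|s + 3| / (5·|s − 2|).
Restrict delta ≤ 5/2. Then |s + 3| < 5/2 gives |s − 2| = |(s + 3) + (-5)| ≥ 5 − 5/2 = 5/2.
Hence |(2s - 8)/(s - 2) − (14/5)| < 4|s + 3|/(5·(5/2)) = (8/25)|s + 3|, which is < eps once |s + 3| < (25/8)eps.
Take delta = min(5/2, (25/8)eps). Then 0 < |s + 3| < delta forces both bounds, so |(2s - 8)/(s - 2) − (14/5)| < eps.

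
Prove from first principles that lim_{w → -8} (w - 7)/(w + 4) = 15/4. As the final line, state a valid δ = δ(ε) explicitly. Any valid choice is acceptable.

δ = min(2, (8/11)ε)

Fix ε > 0. We want δ > 0 with 0 < |w + 8| < δ ⇒ |(w - 7)/(w + 4) − (15/4)| < ε.
Combining over a common denominator, (w - 7)/(w + 4) − (15/4) = [(w - 7)·(-4) − (-15)·(w + 4)] / [(-4)·(w + 4)] = 11(w + 8) / ((-4)(w + 4)).
So |(w - 7)/(w + 4) − (15/4)| = 11|w + 8| / (4·|w + 4|).
Require δ ≤ 2, so |w + 4| ≥ |-4| − |w + 8| > 4 − 2 = 2.
Hence |(w - 7)/(w + 4) − (15/4)| < 11|w + 8|/(4·2) = (11/8)|w + 8|, which is < ε once |w + 8| < (8/11)ε.
Take δ = min(2, (8/11)ε). Then 0 < |w + 8| < δ forces both bounds, so |(w - 7)/(w + 4) − (15/4)| < ε.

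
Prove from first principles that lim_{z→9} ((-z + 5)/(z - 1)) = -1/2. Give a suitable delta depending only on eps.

delta = min(4, 8eps)

Fix eps > 0. We want delta > 0 with 0 < |z − 9| < delta ⇒ |(-z + 5)/(z - 1) + 1/2| < eps.
Combining over a common denominator, (-z + 5)/(z - 1) + 1/2 = [(-z + 5)·8 − (-4)·(z - 1)] / [8·(z - 1)] = -4(z − 9) / (8(z - 1)).
So |(-z + 5)/(z - 1) + 1/2| = 4|z − 9| / (8·|z − 1|).
Restrict delta ≤ 4. Then |z − 9| < 4 gives |z − 1| = |(z − 9) + 8| ≥ 8 − 4 = 4.
Hence |(-z + 5)/(z - 1) + 1/2| < 4|z − 9|/(8·4) = (1/8)|z − 9|, which is < eps once |z − 9| < 8eps.
Take delta = min(4, 8eps). Then 0 < |z − 9| < delta forces both bounds, so |(-z + 5)/(z - 1) + 1/2| < eps.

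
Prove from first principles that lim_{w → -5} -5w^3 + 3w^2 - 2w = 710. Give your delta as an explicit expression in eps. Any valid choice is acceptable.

Let eps > 0 be given. We want delta > 0 such that 0 < |w + 5| < delta implies |(-5w^3 + 3w^2 - 2w) − 710| < eps.
(-5w^3 + 3w^2 - 2w) − 710 = -5w^3 + 3w^2 - 2w - 710 = (w + 5)(-5w^2 + 28w - 142).
So |(-5w^3 + 3w^2 - 2w) − 710| = |w + 5|·|-5w^2 + 28w - 142|.
Assume first that |w + 5| < 1, so |w| < 6. Then |-5w^2 + 28w - 142| ≤ 5·6^2 + 28·6 + 142 = 490.
Hence |(-5w^3 + 3w^2 - 2w) − 710| ≤ 490|w + 5| < eps provided |w + 5| < eps/490.
Choosing delta = min(1, eps/490) ensures both conditions, hence |(-5w^3 + 3w^2 - 2w) − 710| < eps.

delta = min(1, eps/490)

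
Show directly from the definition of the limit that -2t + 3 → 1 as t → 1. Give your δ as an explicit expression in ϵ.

Fix ϵ > 0. We need δ > 0 so that 0 < |t − 1| < δ implies |(-2t + 3) − 1| < ϵ.
|(-2t + 3) − 1| = |-2t + 2| = 2|t − 1|.
Thus it suffices that |t − 1| < ϵ/2.
Take δ = ϵ/2. If 0 < |t − 1| < δ then |(-2t + 3) − 1| = 2|t − 1| < 2·(ϵ/2) = ϵ.

δ = ϵ/2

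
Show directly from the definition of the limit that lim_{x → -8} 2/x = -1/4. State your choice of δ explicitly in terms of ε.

Fix ε > 0. We seek δ > 0 such that 0 < |x + 8| < δ implies |2/x + 1/4| < ε.
|2/x + 1/4| = 2·|-8 − x|/(8·|x|) = 2|x + 8|/(8|x|).
Require δ ≤ 4 so that |x| > 8 − 4 = 4, hence 8|x| > 32.
Then |2/x + 1/4| < 2|x + 8|/32, which is < ε when |x + 8| < 16ε.
Take δ = min(4, 16ε). Then 0 < |x + 8| < δ gives both |x + 8| < 4 and |x + 8| < 16ε, so |2/x + 1/4| < ε.

δ = min(4, 16ε)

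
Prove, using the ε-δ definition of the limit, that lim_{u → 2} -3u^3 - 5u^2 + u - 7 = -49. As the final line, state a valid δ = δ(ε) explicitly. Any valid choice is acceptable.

Suppose ε > 0. We want δ > 0 such that 0 < |u − 2| < δ implies |(-3u^3 - 5u^2 + u - 7) + 49| < ε.
(-3u^3 - 5u^2 + u - 7) + 49 = -3u^3 - 5u^2 + u + 42 = (u − 2)(-3u^2 - 11u - 21).
So |(-3u^3 - 5u^2 + u - 7) + 49| = |u − 2|·|-3u^2 - 11u - 21|.
Assume first that |u − 2| < 1, so |u| < 3. Then |-3u^2 - 11u - 21| ≤ 3·3^2 + 11·3 + 21 = 81.
Hence |(-3u^3 - 5u^2 + u - 7) + 49| ≤ 81|u − 2| < ε provided |u − 2| < ε/81.
Take δ = min(1, ε/81). Then 0 < |u − 2| < δ gives both |u − 2| < 1 and |u − 2| < ε/81, so |(-3u^3 - 5u^2 + u - 7) + 49| < ε.

δ = min(1, ε/81)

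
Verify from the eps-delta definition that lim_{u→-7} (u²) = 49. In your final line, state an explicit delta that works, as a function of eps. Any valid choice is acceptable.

delta = min(1, eps/15)

Fix eps > 0. We seek delta > 0 with 0 < |u + 7| < delta ⇒ |u² − 49| < eps.
Factor: u² − 49 = (u + 7)(u - 7), so |u² − 49| = |u + 7|·|u - 7|.
Impose delta ≤ 1 so that |u| < 8; then |u - 7| ≤ 15.
Hence |u² − 49| ≤ 15|u + 7|, which is < eps once |u + 7| < eps/15.
Take delta = min(1, eps/15). If 0 < |u + 7| < delta then both bounds hold and |u² − 49| ≤ 15|u + 7| < 15·(eps/15) = eps.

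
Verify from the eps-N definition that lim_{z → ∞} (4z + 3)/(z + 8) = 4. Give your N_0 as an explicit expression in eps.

Fix eps > 0. We seek N_0 > 0 such that z > N_0 implies |(4z + 3)/(z + 8) − 4| < eps.
(4z + 3)/(z + 8) − 4 = ((4z + 3) − 4(z + 8)) / ((z + 8)) = -29/((z + 8)).
For z > 0 we have z + 8 > z, so |(4z + 3)/(z + 8) − 4| = 29/((z + 8)) < 29/(z) = 29/z.
Thus |(4z + 3)/(z + 8) − 4| < eps whenever z > 29/eps.
Take N_0 = 29/eps. If z > N_0 then |(4z + 3)/(z + 8) − 4| < 29/z < eps.

N_0 = 29/eps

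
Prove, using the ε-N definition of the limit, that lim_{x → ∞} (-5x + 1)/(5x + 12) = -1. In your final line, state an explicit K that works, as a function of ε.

K = (13/5)/ε

Let ε > 0 be given. We seek K > 0 such that x > K implies |(-5x + 1)/(5x + 12) + 1| < ε.
(-5x + 1)/(5x + 12) + 1 = (5(-5x + 1) − (-5)(5x + 12)) / (5(5x + 12)) = 65/(5(5x + 12)).
For x > 0 we have 5x + 12 > 5x, so |(-5x + 1)/(5x + 12) + 1| = 65/(5(5x + 12)) < 65/(5·5x) = (13/5)/x.
Thus |(-5x + 1)/(5x + 12) + 1| < ε whenever x > (13/5)/ε.
Take K = (13/5)/ε. If x > K then |(-5x + 1)/(5x + 12) + 1| < (13/5)/x < ε.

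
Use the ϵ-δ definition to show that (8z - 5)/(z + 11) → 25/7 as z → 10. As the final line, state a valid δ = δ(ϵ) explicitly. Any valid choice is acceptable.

δ = min(21/2, (147/62)ϵ)

Let ϵ > 0. We want δ > 0 with 0 < |z − 10| < δ ⇒ |(8z - 5)/(z + 11) − (25/7)| < ϵ.
Combining over a common denominator, (8z - 5)/(z + 11) − (25/7) = [(8z - 5)·21 − 75·(z + 11)] / [21·(z + 11)] = 93(z − 10) / (21(z + 11)).
So |(8z - 5)/(z + 11) − (25/7)| = 93|z − 10| / (21·|z + 11|).
Require δ ≤ 21/2, so |z + 11| ≥ |21| − |z − 10| > 21 − 21/2 = 21/2.
Hence |(8z - 5)/(z + 11) − (25/7)| < 93|z − 10|/(21·(21/2)) = (62/147)|z − 10|, which is < ϵ once |z − 10| < (147/62)ϵ.
Take δ = min(21/2, (147/62)ϵ). Then 0 < |z − 10| < δ forces both bounds, so |(8z - 5)/(z + 11) − (25/7)| < ϵ.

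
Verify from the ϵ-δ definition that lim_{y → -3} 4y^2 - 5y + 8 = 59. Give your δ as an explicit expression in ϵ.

δ = min(1, ϵ/33)

Let ϵ > 0 be given. We want δ > 0 such that 0 < |y + 3| < δ implies |(4y^2 - 5y + 8) − 59| < ϵ.
(4y^2 - 5y + 8) − 59 = 4y^2 - 5y - 51 = (y + 3)(4y - 17).
So |(4y^2 - 5y + 8) − 59| = |y + 3|·|4y - 17|.
Require δ ≤ 1. Then |y + 3| < 1 gives |y| < 4, and by the triangle inequality |4y - 17| ≤ 4·4 + 17 = 33.
Hence |(4y^2 - 5y + 8) − 59| ≤ 33|y + 3| < ϵ provided |y + 3| < ϵ/33.
Take δ = min(1, ϵ/33). Then 0 < |y + 3| < δ gives both |y + 3| < 1 and |y + 3| < ϵ/33, so |(4y^2 - 5y + 8) − 59| < ϵ.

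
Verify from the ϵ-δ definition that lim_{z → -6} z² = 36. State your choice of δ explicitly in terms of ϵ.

δ = min(1, ϵ/13)

Let ϵ > 0. We seek δ > 0 with 0 < |z + 6| < δ ⇒ |z² − 36| < ϵ.
Factor: z² − 36 = (z + 6)(z - 6), so |z² − 36| = |z + 6|·|z - 6|.
Restrict δ ≤ 1. Then |z + 6| < 1 gives |z| < 7, so by the triangle inequality |z - 6| ≤ 7 + 6 = 13.
Hence |z² − 36| ≤ 13|z + 6|, which is < ϵ once |z + 6| < ϵ/13.
Take δ = min(1, ϵ/13). If 0 < |z + 6| < δ then both bounds hold and |z² − 36| ≤ 13|z + 6| < 13·(ϵ/13) = ϵ.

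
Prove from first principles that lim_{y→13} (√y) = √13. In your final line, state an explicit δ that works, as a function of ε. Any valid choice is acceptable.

δ = min(13, √13·ε)

Let ε > 0 be given. We want δ > 0 such that 0 < |y − 13| < δ implies |√y − √13| < ε.
Multiplying by the conjugate, |√y − √13| = |y − 13|/(√y + √13).
Restrict δ ≤ 13 so that |y − 13| < 13 forces y > 0, and then √y + √13 > √13.
Hence |√y − √13| < |y − 13|/√13, which is < ε once |y − 13| < √13·ε.
Take δ = min(13, √13·ε). If 0 < |y − 13| < δ then y > 0 and |√y − √13| < |y − 13|/√13 < ε.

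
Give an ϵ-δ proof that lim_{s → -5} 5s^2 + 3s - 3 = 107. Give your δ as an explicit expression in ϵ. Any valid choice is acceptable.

Let ϵ > 0 be given. We want δ > 0 such that 0 < |s + 5| < δ implies |(5s^2 + 3s - 3) − 107| < ϵ.
(5s^2 + 3s - 3) − 107 = 5s^2 + 3s - 110 = (s + 5)(5s - 22).
So |(5s^2 + 3s - 3) − 107| = |s + 5|·|5s - 22|.
Assume first that |s + 5| < 2, so |s| < 7. Then |5s - 22| ≤ 5·7 + 22 = 57.
Hence |(5s^2 + 3s - 3) − 107| ≤ 57|s + 5| < ϵ provided |s + 5| < ϵ/57.
Choosing δ = min(2, ϵ/57) ensures both conditions, hence |(5s^2 + 3s - 3) − 107| < ϵ.

δ = min(2, ϵ/57)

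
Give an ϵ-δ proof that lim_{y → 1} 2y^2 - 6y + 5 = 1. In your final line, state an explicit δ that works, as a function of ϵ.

Let ϵ > 0 be given. We want δ > 0 such that 0 < |y − 1| < δ implies |(2y^2 - 6y + 5) − 1| < ϵ.
(2y^2 - 6y + 5) − 1 = 2y^2 - 6y + 4 = (y − 1)(2y - 4).
So |(2y^2 - 6y + 5) − 1| = |y − 1|·|2y - 4|.
Assume first that |y − 1| < 1, so |y| < 2. Then |2y - 4| ≤ 2·2 + 4 = 8.
Hence |(2y^2 - 6y + 5) − 1| ≤ 8|y − 1| < ϵ provided |y − 1| < ϵ/8.
Take δ = min(1, ϵ/8). Then 0 < |y − 1| < δ gives both |y − 1| < 1 and |y − 1| < ϵ/8, so |(2y^2 - 6y + 5) − 1| < ϵ.

δ = min(1, ϵ/8)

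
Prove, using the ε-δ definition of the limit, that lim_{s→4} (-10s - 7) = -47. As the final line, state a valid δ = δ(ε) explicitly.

Suppose ε > 0. We need δ > 0 so that 0 < |s − 4| < δ implies |(-10s - 7) + 47| < ε.
Since (-10s - 7) + 47 = -10(s − 4), we have |(-10s - 7) + 47| = 10|s − 4|.
Thus it suffices that |s − 4| < ε/10.
Take δ = ε/10. If 0 < |s − 4| < δ then |(-10s - 7) + 47| = 10|s − 4| < 10·(ε/10) = ε.

δ = ε/10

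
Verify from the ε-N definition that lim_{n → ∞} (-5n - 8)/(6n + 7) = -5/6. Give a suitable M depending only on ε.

M = (13/36)/ε

Let ε > 0 be given. For n ≥ 1, |(-5n - 8)/(6n + 7) + 5/6| = |-13|/(6(6n + 7)) = 13/(6(6n + 7)).
Since 6n + 7 ≥ 6n for n ≥ 1, this is ≤ 13/(6·6n) = (13/36)/n.
So |(-5n - 8)/(6n + 7) + 5/6| < ε whenever n > (13/36)/ε.
Take M = (13/36)/ε. If n > M then |(-5n - 8)/(6n + 7) + 5/6| ≤ (13/36)/n < ε.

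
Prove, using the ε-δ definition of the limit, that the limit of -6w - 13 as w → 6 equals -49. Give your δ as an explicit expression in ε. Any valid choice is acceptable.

Fix ε > 0. We need δ > 0 so that 0 < |w − 6| < δ implies |(-6w - 13) + 49| < ε.
Since (-6w - 13) + 49 = -6(w − 6), we have |(-6w - 13) + 49| = 6|w − 6|.
Thus it suffices that |w − 6| < ε/6.
Choosing δ = ε/6 gives |(-6w - 13) + 49| = 6|w − 6| < ε whenever |w − 6| < δ.

δ = ε/6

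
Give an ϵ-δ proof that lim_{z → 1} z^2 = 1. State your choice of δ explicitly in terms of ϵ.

Suppose ϵ > 0. We seek δ > 0 with 0 < |z − 1| < δ ⇒ |z^2 − 1| < ϵ.
Factor: z^2 − 1 = (z − 1)(z + 1), so |z^2 − 1| = |z − 1|·|z + 1|.
Impose δ ≤ 1 so that |z| < 2; then |z + 1| ≤ 3.
Hence |z^2 − 1| ≤ 3|z − 1|, which is < ϵ once |z − 1| < ϵ/3.
Take δ = min(1, ϵ/3). If 0 < |z − 1| < δ then both bounds hold and |z^2 − 1| ≤ 3|z − 1| < 3·(ϵ/3) = ϵ.

δ = min(1, ϵ/3)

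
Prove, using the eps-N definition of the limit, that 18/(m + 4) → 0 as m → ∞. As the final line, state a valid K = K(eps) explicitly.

K = 18/eps

Fix eps > 0. For m ≥ 1, |18/(m + 4) − 0| = 18/(m + 4) ≤ 18/m.
We need 18/m < eps, i.e. m > 18/eps.
Take K = 18/eps. If m > K then |18/(m + 4)| ≤ 18/m < eps.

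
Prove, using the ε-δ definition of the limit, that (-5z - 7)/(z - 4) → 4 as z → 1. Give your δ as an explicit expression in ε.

Fix ε > 0. We want δ > 0 with 0 < |z − 1| < δ ⇒ |(-5z - 7)/(z - 4) − 4| < ε.
Combining over a common denominator, (-5z - 7)/(z - 4) − 4 = [(-5z - 7)·(-3) − (-12)·(z - 4)] / [(-3)·(z - 4)] = 27(z − 1) / ((-3)(z - 4)).
So |(-5z - 7)/(z - 4) − 4| = 27|z − 1| / (3·|z − 4|).
Require δ ≤ 3/2, so |z − 4| ≥ |-3| − |z − 1| > 3 − 3/2 = 3/2.
Hence |(-5z - 7)/(z - 4) − 4| < 27|z − 1|/(3·(3/2)) = 6|z − 1|, which is < ε once |z − 1| < (1/6)ε.
Take δ = min(3/2, (1/6)ε). Then 0 < |z − 1| < δ forces both bounds, so |(-5z - 7)/(z - 4) − 4| < ε.

δ = min(3/2, (1/6)ε)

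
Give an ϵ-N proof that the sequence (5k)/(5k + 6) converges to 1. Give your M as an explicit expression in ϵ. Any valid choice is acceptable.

M = (6/5)/ϵ

Let ϵ > 0. For k ≥ 1, |(5k)/(5k + 6) − 1| = |-30|/(5(5k + 6)) = 30/(5(5k + 6)).
Since 5k + 6 ≥ 5k for k ≥ 1, this is ≤ 30/(5·5k) = (6/5)/k.
So |(5k)/(5k + 6) − 1| < ϵ whenever k > (6/5)/ϵ.
Take M = (6/5)/ϵ. If k > M then |(5k)/(5k + 6) − 1| ≤ (6/5)/k < ϵ.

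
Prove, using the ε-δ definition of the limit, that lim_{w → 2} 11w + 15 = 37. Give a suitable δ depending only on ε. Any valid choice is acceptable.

δ = ε/11

Suppose ε > 0. We need δ > 0 so that 0 < |w − 2| < δ implies |(11w + 15) − 37| < ε.
Since (11w + 15) − 37 = 11(w − 2), we have |(11w + 15) − 37| = 11|w − 2|.
So 11|w − 2| < ε exactly when |w − 2| < ε/11.
Choosing δ = ε/11 gives |(11w + 15) − 37| = 11|w − 2| < ε whenever |w − 2| < δ.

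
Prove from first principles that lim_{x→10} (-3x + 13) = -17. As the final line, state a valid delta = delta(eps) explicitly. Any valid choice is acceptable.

delta = eps/3

Fix eps > 0. We need delta > 0 so that 0 < |x − 10| < delta implies |(-3x + 13) + 17| < eps.
Since (-3x + 13) + 17 = -3(x − 10), we have |(-3x + 13) + 17| = 3|x − 10|.
Thus it suffices that |x − 10| < eps/3.
Take delta = eps/3. If 0 < |x − 10| < delta then |(-3x + 13) + 17| = 3|x − 10| < 3·(eps/3) = eps.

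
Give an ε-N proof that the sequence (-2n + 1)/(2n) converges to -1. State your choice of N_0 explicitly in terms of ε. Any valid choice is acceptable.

Suppose ε > 0. For n ≥ 1, |(-2n + 1)/(2n) + 1| = |2|/(2(2n)) = 2/(2(2n)).
Since 2n ≥ 2n for n ≥ 1, this is ≤ 2/(2·2n) = (1/2)/n.
So |(-2n + 1)/(2n) + 1| < ε whenever n > (1/2)/ε.
Take N_0 = (1/2)/ε. If n > N_0 then |(-2n + 1)/(2n) + 1| ≤ (1/2)/n < ε.

N_0 = (1/2)/ε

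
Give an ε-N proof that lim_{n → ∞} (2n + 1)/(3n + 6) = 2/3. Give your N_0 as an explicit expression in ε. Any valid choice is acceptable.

Let ε > 0 be given. For n ≥ 1, |(2n + 1)/(3n + 6) − (2/3)| = |-9|/(3(3n + 6)) = 9/(3(3n + 6)).
Since 3n + 6 ≥ 3n for n ≥ 1, this is ≤ 9/(3·3n) = 1/n.
So |(2n + 1)/(3n + 6) − (2/3)| < ε whenever n > 1/ε.
Take N_0 = 1/ε. If n > N_0 then |(2n + 1)/(3n + 6) − (2/3)| ≤ 1/n < ε.

N_0 = 1/ε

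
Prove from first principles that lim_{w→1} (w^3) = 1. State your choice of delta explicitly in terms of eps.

delta = min(1, eps/7)

Suppose eps > 0. We seek delta > 0 with 0 < |w − 1| < delta ⇒ |w^3 − 1| < eps.
Factor: w^3 − 1 = (w − 1)(w^2 + w + 1), so |w^3 − 1| = |w − 1|·|w^2 + w + 1|.
Impose delta ≤ 1 so that |w| < 2; then |w^2 + w + 1| ≤ 7.
Hence |w^3 − 1| ≤ 7|w − 1|, which is < eps once |w − 1| < eps/7.
Take delta = min(1, eps/7). If 0 < |w − 1| < delta then both bounds hold and |w^3 − 1| ≤ 7|w − 1| < 7·(eps/7) = eps.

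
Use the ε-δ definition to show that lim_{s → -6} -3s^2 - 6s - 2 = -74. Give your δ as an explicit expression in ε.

δ = min(1, ε/33)

Suppose ε > 0. We want δ > 0 such that 0 < |s + 6| < δ implies |(-3s^2 - 6s - 2) + 74| < ε.
(-3s^2 - 6s - 2) + 74 = -3s^2 - 6s + 72 = (s + 6)(-3s + 12).
So |(-3s^2 - 6s - 2) + 74| = |s + 6|·|-3s + 12|.
Require δ ≤ 1. Then |s + 6| < 1 gives |s| < 7, and by the triangle inequality |-3s + 12| ≤ 3·7 + 12 = 33.
Hence |(-3s^2 - 6s - 2) + 74| ≤ 33|s + 6| < ε provided |s + 6| < ε/33.
Take δ = min(1, ε/33). Then 0 < |s + 6| < δ gives both |s + 6| < 1 and |s + 6| < ε/33, so |(-3s^2 - 6s - 2) + 74| < ε.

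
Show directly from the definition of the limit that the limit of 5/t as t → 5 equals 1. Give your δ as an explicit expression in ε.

δ = min(5/2, (5/2)ε)

Fix ε > 0. We seek δ > 0 such that 0 < |t − 5| < δ implies |5/t − 1| < ε.
|5/t − 1| = 5·|5 − t|/(5·|t|) = 5|t − 5|/(5|t|).
Restrict δ ≤ 5/2. Then |t − 5| < 5/2 gives |t| > 5/2, so 5|t| > 25/2.
Then |5/t − 1| < 5|t − 5|/(25/2), which is < ε when |t − 5| < (5/2)ε.
Take δ = min(5/2, (5/2)ε). Then 0 < |t − 5| < δ gives both |t − 5| < 5/2 and |t − 5| < (5/2)ε, so |5/t − 1| < ε.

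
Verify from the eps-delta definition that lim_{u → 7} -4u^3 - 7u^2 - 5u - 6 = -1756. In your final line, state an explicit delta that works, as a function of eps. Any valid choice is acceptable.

Let eps > 0. We want delta > 0 such that 0 < |u − 7| < delta implies |(-4u^3 - 7u^2 - 5u - 6) + 1756| < eps.
(-4u^3 - 7u^2 - 5u - 6) + 1756 = -4u^3 - 7u^2 - 5u + 1750 = (u − 7)(-4u^2 - 35u - 250).
So |(-4u^3 - 7u^2 - 5u - 6) + 1756| = |u − 7|·|-4u^2 - 35u - 250|.
Assume first that |u − 7| < 2, so |u| < 9. Then |-4u^2 - 35u - 250| ≤ 4·9^2 + 35·9 + 250 = 889.
Hence |(-4u^3 - 7u^2 - 5u - 6) + 1756| ≤ 889|u − 7| < eps provided |u − 7| < eps/889.
Take delta = min(2, eps/889). Then 0 < |u − 7| < delta gives both |u − 7| < 2 and |u − 7| < eps/889, so |(-4u^3 - 7u^2 - 5u - 6) + 1756| < eps.

delta = min(2, eps/889)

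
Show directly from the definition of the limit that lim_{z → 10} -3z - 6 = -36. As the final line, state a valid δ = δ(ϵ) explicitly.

Let ϵ > 0. We need δ > 0 so that 0 < |z − 10| < δ implies |(-3z - 6) + 36| < ϵ.
|(-3z - 6) + 36| = |-3z + 30| = 3|z − 10|.
Thus it suffices that |z − 10| < ϵ/3.
Take δ = ϵ/3. If 0 < |z − 10| < δ then |(-3z - 6) + 36| = 3|z − 10| < 3·(ϵ/3) = ϵ.

δ = ϵ/3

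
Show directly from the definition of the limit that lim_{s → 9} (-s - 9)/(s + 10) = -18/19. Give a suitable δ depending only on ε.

δ = min(19/2, (361/2)ε)

Let ε > 0. We want δ > 0 with 0 < |s − 9| < δ ⇒ |(-s - 9)/(s + 10) + 18/19| < ε.
Combining over a common denominator, (-s - 9)/(s + 10) + 18/19 = [(-s - 9)·19 − (-18)·(s + 10)] / [19·(s + 10)] = -1(s − 9) / (19(s + 10)).
So |(-s - 9)/(s + 10) + 18/19| = |s − 9| / (19·|s + 10|).
Require δ ≤ 19/2, so |s + 10| ≥ |19| − |s − 9| > 19 − 19/2 = 19/2.
Hence |(-s - 9)/(s + 10) + 18/19| < |s − 9|/(19·(19/2)) = (2/361)|s − 9|, which is < ε once |s − 9| < (361/2)ε.
Take δ = min(19/2, (361/2)ε). Then 0 < |s − 9| < δ forces both bounds, so |(-s - 9)/(s + 10) + 18/19| < ε.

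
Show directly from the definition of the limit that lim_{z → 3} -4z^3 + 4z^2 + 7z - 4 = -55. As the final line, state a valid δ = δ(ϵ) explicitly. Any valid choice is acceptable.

Let ϵ > 0. We want δ > 0 such that 0 < |z − 3| < δ implies |(-4z^3 + 4z^2 + 7z - 4) + 55| < ϵ.
(-4z^3 + 4z^2 + 7z - 4) + 55 = -4z^3 + 4z^2 + 7z + 51 = (z − 3)(-4z^2 - 8z - 17).
So |(-4z^3 + 4z^2 + 7z - 4) + 55| = |z − 3|·|-4z^2 - 8z - 17|.
Assume first that |z − 3| < 2, so |z| < 5. Then |-4z^2 - 8z - 17| ≤ 4·5^2 + 8·5 + 17 = 157.
Hence |(-4z^3 + 4z^2 + 7z - 4) + 55| ≤ 157|z − 3| < ϵ provided |z − 3| < ϵ/157.
Choosing δ = min(2, ϵ/157) ensures both conditions, hence |(-4z^3 + 4z^2 + 7z - 4) + 55| < ϵ.

δ = min(2, ϵ/157)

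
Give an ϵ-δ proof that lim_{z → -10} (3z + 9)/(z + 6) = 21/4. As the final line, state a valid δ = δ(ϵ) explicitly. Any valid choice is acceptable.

Suppose ϵ > 0. We want δ > 0 with 0 < |z + 10| < δ ⇒ |(3z + 9)/(z + 6) − (21/4)| < ϵ.
Combining over a common denominator, (3z + 9)/(z + 6) − (21/4) = [(3z + 9)·(-4) − (-21)·(z + 6)] / [(-4)·(z + 6)] = 9(z + 10) / ((-4)(z + 6)).
So |(3z + 9)/(z + 6) − (21/4)| = 9|z + 10| / (4·|z + 6|).
Restrict δ ≤ 2. Then |z + 10| < 2 gives |z + 6| = |(z + 10) + (-4)| ≥ 4 − 2 = 2.
Hence |(3z + 9)/(z + 6) − (21/4)| < 9|z + 10|/(4·2) = (9/8)|z + 10|, which is < ϵ once |z + 10| < (8/9)ϵ.
Take δ = min(2, (8/9)ϵ). Then 0 < |z + 10| < δ forces both bounds, so |(3z + 9)/(z + 6) − (21/4)| < ϵ.

δ = min(2, (8/9)ϵ)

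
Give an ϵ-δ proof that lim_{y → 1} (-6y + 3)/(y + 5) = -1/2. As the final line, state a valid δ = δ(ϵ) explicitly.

Let ϵ > 0. We want δ > 0 with 0 < |y − 1| < δ ⇒ |(-6y + 3)/(y + 5) + 1/2| < ϵ.
Combining over a common denominator, (-6y + 3)/(y + 5) + 1/2 = [(-6y + 3)·6 − (-3)·(y + 5)] / [6·(y + 5)] = -33(y − 1) / (6(y + 5)).
So |(-6y + 3)/(y + 5) + 1/2| = 33|y − 1| / (6·|y + 5|).
Require δ ≤ 3, so |y + 5| ≥ |6| − |y − 1| > 6 − 3 = 3.
Hence |(-6y + 3)/(y + 5) + 1/2| < 33|y − 1|/(6·3) = (11/6)|y − 1|, which is < ϵ once |y − 1| < (6/11)ϵ.
Take δ = min(3, (6/11)ϵ). Then 0 < |y − 1| < δ forces both bounds, so |(-6y + 3)/(y + 5) + 1/2| < ϵ.

δ = min(3, (6/11)ϵ)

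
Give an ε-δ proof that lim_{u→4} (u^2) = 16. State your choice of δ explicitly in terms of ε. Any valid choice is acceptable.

δ = min(2, ε/10)

Let ε > 0 be given. We seek δ > 0 with 0 < |u − 4| < δ ⇒ |u^2 − 16| < ε.
Factor: u^2 − 16 = (u − 4)(u + 4), so |u^2 − 16| = |u − 4|·|u + 4|.
Restrict δ ≤ 2. Then |u − 4| < 2 gives |u| < 6, so by the triangle inequality |u + 4| ≤ 6 + 4 = 10.
Hence |u^2 − 16| ≤ 10|u − 4|, which is < ε once |u − 4| < ε/10.
Take δ = min(2, ε/10). If 0 < |u − 4| < δ then both bounds hold and |u^2 − 16| ≤ 10|u − 4| < 10·(ε/10) = ε.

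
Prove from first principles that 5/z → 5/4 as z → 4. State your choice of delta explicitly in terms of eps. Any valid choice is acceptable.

delta = min(2, (8/5)eps)

Suppose eps > 0. We seek delta > 0 such that 0 < |z − 4| < delta implies |5/z − (5/4)| < eps.
|5/z − (5/4)| = 5·|4 − z|/(4·|z|) = 5|z − 4|/(4|z|).
Require delta ≤ 2 so that |z| > 4 − 2 = 2, hence 4|z| > 8.
Then |5/z − (5/4)| < 5|z − 4|/8, which is < eps when |z − 4| < (8/5)eps.
Take delta = min(2, (8/5)eps). Then 0 < |z − 4| < delta gives both |z − 4| < 2 and |z − 4| < (8/5)eps, so |5/z − (5/4)| < eps.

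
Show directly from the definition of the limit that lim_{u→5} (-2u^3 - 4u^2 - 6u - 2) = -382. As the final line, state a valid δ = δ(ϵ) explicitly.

δ = min(1, ϵ/232)

Let ϵ > 0. We want δ > 0 such that 0 < |u − 5| < δ implies |(-2u^3 - 4u^2 - 6u - 2) + 382| < ϵ.
(-2u^3 - 4u^2 - 6u - 2) + 382 = -2u^3 - 4u^2 - 6u + 380 = (u − 5)(-2u^2 - 14u - 76).
So |(-2u^3 - 4u^2 - 6u - 2) + 382| = |u − 5|·|-2u^2 - 14u - 76|.
Require δ ≤ 1. Then |u − 5| < 1 gives |u| < 6, and by the triangle inequality |-2u^2 - 14u - 76| ≤ 2·6^2 + 14·6 + 76 = 232.
Hence |(-2u^3 - 4u^2 - 6u - 2) + 382| ≤ 232|u − 5| < ϵ provided |u − 5| < ϵ/232.
Take δ = min(1, ϵ/232). Then 0 < |u − 5| < δ gives both |u − 5| < 1 and |u − 5| < ϵ/232, so |(-2u^3 - 4u^2 - 6u - 2) + 382| < ϵ.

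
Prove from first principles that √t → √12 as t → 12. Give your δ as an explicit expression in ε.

Suppose ε > 0. We want δ > 0 such that 0 < |t − 12| < δ implies |√t − √12| < ε.
Multiplying by the conjugate, |√t − √12| = |t − 12|/(√t + √12).
Restrict δ ≤ 12 so that |t − 12| < 12 forces t > 0, and then √t + √12 > √12.
Hence |√t − √12| < |t − 12|/√12, which is < ε once |t − 12| < √12·ε.
Take δ = min(12, √12·ε). If 0 < |t − 12| < δ then t > 0 and |√t − √12| < |t − 12|/√12 < ε.

δ = min(12, √12·ε)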